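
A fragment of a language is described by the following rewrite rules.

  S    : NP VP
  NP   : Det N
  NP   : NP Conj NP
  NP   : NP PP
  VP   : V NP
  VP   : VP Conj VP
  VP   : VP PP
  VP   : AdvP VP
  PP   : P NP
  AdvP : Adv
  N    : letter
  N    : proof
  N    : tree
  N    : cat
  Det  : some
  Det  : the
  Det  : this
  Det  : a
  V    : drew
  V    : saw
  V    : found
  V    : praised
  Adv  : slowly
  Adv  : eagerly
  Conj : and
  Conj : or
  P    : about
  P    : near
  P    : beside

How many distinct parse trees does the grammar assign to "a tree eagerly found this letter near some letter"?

Two of the 3 distinct bracketings:
[S [NP [Det a] [N tree]] [VP [VP [AdvP [Adv eagerly]] [VP [V found] [NP [Det this] [N letter]]]] [PP [P near] [NP [Det some] [N letter]]]]]
[S [NP [Det a] [N tree]] [VP [AdvP [Adv eagerly]] [VP [V found] [NP [NP [Det this] [N letter]] [PP [P near] [NP [Det some] [N letter]]]]]]]
The difference turns on whether NP → NP PP is used at the relevant span, versus an alternative expansion of NP.

3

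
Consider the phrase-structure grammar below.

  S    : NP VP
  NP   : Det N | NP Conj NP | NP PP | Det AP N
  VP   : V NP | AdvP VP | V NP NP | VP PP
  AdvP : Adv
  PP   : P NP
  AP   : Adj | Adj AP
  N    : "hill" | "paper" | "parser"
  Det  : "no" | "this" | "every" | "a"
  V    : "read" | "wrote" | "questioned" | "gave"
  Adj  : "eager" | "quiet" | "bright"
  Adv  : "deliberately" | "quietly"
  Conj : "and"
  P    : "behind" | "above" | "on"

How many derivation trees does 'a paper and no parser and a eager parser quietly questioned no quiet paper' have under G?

2

The two bracketings:
[S [NP [NP [Det a] [N paper]] [Conj and] [NP [NP [Det no] [N parser]] [Conj and] [NP [Det a] [AP [Adj eager]] [N parser]]]] [VP [AdvP [Adv quietly]] [VP [V questioned] [NP [Det no] [AP [Adj quiet]] [N paper]]]]]
[S [NP [NP [NP [Det a] [N paper]] [Conj and] [NP [Det no] [N parser]]] [Conj and] [NP [Det a] [AP [Adj eager]] [N parser]]] [VP [AdvP [Adv quietly]] [VP [V questioned] [NP [Det no] [AP [Adj quiet]] [N paper]]]]]
The trees differ in how a recursive rule is bracketed over the same span.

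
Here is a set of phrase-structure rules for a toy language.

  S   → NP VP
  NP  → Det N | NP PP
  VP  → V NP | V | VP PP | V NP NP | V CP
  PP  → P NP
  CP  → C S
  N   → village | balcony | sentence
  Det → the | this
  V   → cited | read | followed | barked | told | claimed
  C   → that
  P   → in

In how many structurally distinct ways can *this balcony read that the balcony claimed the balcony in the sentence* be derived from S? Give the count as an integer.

3

Two of the 3 distinct bracketings:
[S [NP [Det this] [N balcony]] [VP [VP [V read] [CP [C that] [S [NP [Det the] [N balcony]] [VP [V claimed] [NP [Det the] [N balcony]]]]]] [PP [P in] [NP [Det the] [N sentence]]]]]
[S [NP [Det this] [N balcony]] [VP [V read] [CP [C that] [S [NP [Det the] [N balcony]] [VP [V claimed] [NP [NP [Det the] [N balcony]] [PP [P in] [NP [Det the] [N sentence]]]]]]]]]
The difference turns on whether NP → NP PP is used at the relevant span, versus an alternative expansion of NP.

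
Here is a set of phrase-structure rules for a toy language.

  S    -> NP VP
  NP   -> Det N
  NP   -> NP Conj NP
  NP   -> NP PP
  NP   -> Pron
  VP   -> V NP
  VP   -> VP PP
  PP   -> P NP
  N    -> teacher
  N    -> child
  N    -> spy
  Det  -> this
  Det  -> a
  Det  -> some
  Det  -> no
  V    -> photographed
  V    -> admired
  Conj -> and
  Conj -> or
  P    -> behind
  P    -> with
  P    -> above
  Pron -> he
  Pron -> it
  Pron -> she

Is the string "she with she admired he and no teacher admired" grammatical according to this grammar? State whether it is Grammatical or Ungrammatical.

For S → NP VP, every NP-prefix leaves a non-VP remainder: after 'she' the remainder is not a VP; after 'she with she' the remainder is not a VP.

Ungrammatical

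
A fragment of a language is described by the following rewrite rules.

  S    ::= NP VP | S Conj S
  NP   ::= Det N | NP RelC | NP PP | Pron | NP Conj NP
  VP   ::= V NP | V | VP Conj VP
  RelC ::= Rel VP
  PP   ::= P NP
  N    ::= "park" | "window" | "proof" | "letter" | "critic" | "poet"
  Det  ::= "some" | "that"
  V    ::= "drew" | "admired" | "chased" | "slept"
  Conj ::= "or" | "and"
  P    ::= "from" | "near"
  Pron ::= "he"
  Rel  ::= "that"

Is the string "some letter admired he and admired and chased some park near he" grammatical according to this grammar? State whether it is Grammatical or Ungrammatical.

S
  NP
    Det: some
    N: letter
  VP
    VP
      V: admired
      NP
        Pron: he
    Conj: and
    VP
      VP
        V: admired
      Conj: and
      VP
        V: chased
        NP
          NP
            Det: some
            N: park
          PP
            P: near
            NP
              Pron: he
Each bracket corresponds to one application of a listed rule, so the string is derivable from S.

Grammatical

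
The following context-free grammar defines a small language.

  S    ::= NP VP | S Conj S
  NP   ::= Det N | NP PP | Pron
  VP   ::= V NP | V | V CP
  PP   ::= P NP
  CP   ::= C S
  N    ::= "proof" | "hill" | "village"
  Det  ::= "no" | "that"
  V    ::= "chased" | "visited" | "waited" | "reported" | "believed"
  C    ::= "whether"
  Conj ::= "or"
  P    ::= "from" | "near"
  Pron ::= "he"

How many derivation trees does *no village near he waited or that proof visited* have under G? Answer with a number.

1

[S [S [NP [NP [Det no] [N village]] [PP [P near] [NP [Pron he]]]] [VP [V waited]]] [Conj or] [S [NP [Det that] [N proof]] [VP [V visited]]]]
No rule offers an alternative attachment or grouping for any span, so this is the only derivation.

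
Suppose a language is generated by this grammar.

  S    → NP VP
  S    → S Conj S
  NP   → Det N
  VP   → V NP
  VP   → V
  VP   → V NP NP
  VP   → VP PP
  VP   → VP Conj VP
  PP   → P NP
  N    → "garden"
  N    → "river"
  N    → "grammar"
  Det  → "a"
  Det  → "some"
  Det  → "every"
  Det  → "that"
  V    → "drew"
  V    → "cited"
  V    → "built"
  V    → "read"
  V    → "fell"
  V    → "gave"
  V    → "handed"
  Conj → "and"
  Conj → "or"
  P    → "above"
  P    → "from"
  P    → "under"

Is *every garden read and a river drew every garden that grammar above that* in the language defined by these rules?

For S → NP VP, the only prefix that parses as NP is 'every garden', but the remainder 'read and a river drew every garden that grammar above that' is not a VP under these rules. The alternative S rule S → S Conj S likewise has no satisfying split.

Ungrammatical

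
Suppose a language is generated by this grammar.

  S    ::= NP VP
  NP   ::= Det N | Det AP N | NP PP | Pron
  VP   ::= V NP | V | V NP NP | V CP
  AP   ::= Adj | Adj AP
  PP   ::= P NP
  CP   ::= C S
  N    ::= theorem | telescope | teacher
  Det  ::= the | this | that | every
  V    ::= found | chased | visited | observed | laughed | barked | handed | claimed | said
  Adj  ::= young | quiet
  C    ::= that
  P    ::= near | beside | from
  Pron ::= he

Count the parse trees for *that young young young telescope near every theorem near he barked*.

2

The two bracketings:
[S [NP [NP [Det that] [AP [Adj young] [AP [Adj young] [AP [Adj young]]]] [N telescope]] [PP [P near] [NP [NP [Det every] [N theorem]] [PP [P near] [NP [Pron he]]]]]] [VP [V barked]]]
[S [NP [NP [NP [Det that] [AP [Adj young] [AP [Adj young] [AP [Adj young]]]] [N telescope]] [PP [P near] [NP [Det every] [N theorem]]]] [PP [P near] [NP [Pron he]]]] [VP [V barked]]]
The trees differ in how a recursive rule is bracketed over the same span.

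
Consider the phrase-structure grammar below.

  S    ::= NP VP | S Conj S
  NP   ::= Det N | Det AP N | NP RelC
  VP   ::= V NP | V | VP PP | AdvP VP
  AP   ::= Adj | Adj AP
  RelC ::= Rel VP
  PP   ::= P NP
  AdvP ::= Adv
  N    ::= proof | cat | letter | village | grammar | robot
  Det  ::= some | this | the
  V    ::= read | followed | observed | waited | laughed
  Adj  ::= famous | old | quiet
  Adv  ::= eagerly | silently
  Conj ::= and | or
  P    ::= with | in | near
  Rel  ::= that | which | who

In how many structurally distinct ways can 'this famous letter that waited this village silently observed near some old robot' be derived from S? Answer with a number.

2

The two bracketings:
[S [NP [NP [Det this] [AP [Adj famous]] [N letter]] [RelC [Rel that] [VP [V waited] [NP [Det this] [N village]]]]] [VP [VP [AdvP [Adv silently]] [VP [V observed]]] [PP [P near] [NP [Det some] [AP [Adj old]] [N robot]]]]]
[S [NP [NP [Det this] [AP [Adj famous]] [N letter]] [RelC [Rel that] [VP [V waited] [NP [Det this] [N village]]]]] [VP [AdvP [Adv silently]] [VP [VP [V observed]] [PP [P near] [NP [Det some] [AP [Adj old]] [N robot]]]]]]
The trees differ in how a recursive rule is bracketed over the same span.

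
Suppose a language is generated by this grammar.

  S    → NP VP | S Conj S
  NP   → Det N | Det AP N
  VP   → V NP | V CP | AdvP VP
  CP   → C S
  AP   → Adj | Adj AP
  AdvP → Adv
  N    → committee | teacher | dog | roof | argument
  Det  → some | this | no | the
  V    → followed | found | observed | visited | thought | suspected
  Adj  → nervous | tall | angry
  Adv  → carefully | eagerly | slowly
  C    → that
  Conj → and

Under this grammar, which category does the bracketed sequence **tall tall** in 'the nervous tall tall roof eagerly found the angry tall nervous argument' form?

[S [NP [Det the] [AP [Adj nervous] [AP [Adj tall] [AP [Adj tall]]]] [N roof]] [VP [AdvP [Adv eagerly]] [VP [V found] [NP [Det the] [AP [Adj angry] [AP [Adj tall] [AP [Adj nervous]]]] [N argument]]]]]
The span 'tall tall' is the AP node built by AP → Adj AP.

AP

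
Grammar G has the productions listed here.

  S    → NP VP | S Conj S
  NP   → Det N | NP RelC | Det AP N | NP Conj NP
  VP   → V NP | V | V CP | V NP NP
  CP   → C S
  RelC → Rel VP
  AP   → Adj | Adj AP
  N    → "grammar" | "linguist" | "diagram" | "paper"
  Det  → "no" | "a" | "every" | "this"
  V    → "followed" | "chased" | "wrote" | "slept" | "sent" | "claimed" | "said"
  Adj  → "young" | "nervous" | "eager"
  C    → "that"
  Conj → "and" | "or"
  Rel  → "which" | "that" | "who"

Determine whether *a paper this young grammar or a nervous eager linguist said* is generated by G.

Ungrammatical

For S → NP VP, the only prefix that parses as NP is 'a paper', but the remainder 'this young grammar or a nervous eager linguist said' is not a VP under these rules. The alternative S rule S → S Conj S likewise has no satisfying split.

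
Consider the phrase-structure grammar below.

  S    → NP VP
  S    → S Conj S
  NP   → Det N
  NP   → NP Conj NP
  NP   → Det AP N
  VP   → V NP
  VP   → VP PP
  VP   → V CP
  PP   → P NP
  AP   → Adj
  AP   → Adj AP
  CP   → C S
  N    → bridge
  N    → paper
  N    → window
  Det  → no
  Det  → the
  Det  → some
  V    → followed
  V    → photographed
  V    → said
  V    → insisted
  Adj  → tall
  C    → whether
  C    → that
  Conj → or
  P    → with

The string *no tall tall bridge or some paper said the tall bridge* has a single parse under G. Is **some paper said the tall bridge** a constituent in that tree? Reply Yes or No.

No

[S [NP [NP [Det no] [AP [Adj tall] [AP [Adj tall]]] [N bridge]] [Conj or] [NP [Det some] [N paper]]] [VP [V said] [NP [Det the] [AP [Adj tall]] [N bridge]]]]
The smallest constituent containing 'some paper said the tall bridge' is the S spanning 'no tall tall bridge or some paper said the tall bridge'; no single node in the tree dominates exactly the given words.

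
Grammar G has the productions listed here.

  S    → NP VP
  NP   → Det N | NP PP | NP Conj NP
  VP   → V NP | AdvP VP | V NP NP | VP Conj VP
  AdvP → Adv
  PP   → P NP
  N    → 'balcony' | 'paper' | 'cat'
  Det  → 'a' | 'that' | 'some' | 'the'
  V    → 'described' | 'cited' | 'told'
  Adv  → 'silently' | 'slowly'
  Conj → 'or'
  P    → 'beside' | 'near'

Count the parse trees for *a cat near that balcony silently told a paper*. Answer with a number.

1

[S [NP [NP [Det a] [N cat]] [PP [P near] [NP [Det that] [N balcony]]]] [VP [AdvP [Adv silently]] [VP [V told] [NP [Det a] [N paper]]]]]
No rule offers an alternative attachment or grouping for any span, so this is the only derivation.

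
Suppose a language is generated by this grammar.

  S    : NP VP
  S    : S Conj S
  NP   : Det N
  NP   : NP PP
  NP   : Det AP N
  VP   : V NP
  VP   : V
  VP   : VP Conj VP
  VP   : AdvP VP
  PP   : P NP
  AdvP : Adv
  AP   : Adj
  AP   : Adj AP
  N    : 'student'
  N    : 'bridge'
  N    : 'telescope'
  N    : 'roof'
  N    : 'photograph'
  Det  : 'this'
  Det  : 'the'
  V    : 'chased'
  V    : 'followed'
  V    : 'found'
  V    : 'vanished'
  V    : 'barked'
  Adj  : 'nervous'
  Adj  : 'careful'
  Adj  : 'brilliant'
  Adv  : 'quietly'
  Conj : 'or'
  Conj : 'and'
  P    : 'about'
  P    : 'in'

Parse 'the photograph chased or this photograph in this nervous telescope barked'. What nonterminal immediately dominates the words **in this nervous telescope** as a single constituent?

PP

[S [S [NP [Det the] [N photograph]] [VP [V chased]]] [Conj or] [S [NP [NP [Det this] [N photograph]] [PP [P in] [NP [Det this] [AP [Adj nervous]] [N telescope]]]] [VP [V barked]]]]
The span 'in this nervous telescope' is the PP node built by PP → P NP.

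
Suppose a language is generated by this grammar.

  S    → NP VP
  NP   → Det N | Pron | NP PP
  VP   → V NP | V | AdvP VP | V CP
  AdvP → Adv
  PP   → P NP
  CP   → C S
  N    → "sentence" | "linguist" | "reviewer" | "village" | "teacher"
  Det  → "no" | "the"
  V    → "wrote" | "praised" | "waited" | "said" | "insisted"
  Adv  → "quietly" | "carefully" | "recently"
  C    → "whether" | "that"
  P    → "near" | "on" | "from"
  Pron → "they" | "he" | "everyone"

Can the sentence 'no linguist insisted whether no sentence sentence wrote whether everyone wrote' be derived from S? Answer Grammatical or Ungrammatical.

An N word can never sit immediately before an N word in any string this grammar generates, so the substring 'sentence sentence' rules out a derivation.

Ungrammatical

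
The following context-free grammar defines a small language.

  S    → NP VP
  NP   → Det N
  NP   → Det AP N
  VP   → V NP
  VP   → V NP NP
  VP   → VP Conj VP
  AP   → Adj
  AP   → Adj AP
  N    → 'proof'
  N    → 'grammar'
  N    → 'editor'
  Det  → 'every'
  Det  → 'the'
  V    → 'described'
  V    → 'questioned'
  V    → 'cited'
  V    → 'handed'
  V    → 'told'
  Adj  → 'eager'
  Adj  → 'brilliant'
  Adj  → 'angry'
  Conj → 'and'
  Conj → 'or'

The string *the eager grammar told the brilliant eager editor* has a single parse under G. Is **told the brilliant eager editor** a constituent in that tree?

Yes

[S [NP [Det the] [AP [Adj eager]] [N grammar]] [VP [V told] [NP [Det the] [AP [Adj brilliant] [AP [Adj eager]]] [N editor]]]]
The words 'told the brilliant eager editor' are exhaustively dominated by a single VP node (built by VP → V NP), so they form a constituent.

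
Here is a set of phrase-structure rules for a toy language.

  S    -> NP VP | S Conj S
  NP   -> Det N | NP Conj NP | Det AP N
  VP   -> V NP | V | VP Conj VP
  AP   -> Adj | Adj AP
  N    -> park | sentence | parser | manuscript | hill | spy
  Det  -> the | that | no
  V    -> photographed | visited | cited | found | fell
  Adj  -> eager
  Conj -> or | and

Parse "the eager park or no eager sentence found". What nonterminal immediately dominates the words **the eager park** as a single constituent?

S
  NP
    NP
      Det: the
      AP
        Adj: eager
      N: park
    Conj: or
    NP
      Det: no
      AP
        Adj: eager
      N: sentence
  VP
    V: found
The span 'the eager park' is the NP node built by NP → Det AP N.

NP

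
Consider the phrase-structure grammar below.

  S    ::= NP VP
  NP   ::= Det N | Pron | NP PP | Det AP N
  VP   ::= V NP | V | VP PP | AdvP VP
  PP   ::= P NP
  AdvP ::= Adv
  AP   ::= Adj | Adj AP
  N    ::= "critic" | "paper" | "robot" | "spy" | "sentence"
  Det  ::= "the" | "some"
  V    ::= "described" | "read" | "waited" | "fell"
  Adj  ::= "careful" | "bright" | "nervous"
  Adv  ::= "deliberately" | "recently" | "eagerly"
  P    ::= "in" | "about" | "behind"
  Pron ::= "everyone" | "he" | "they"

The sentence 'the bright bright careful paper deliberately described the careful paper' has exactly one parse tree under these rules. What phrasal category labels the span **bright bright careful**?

AP

[S [NP [Det the] [AP [Adj bright] [AP [Adj bright] [AP [Adj careful]]]] [N paper]] [VP [AdvP [Adv deliberately]] [VP [V described] [NP [Det the] [AP [Adj careful]] [N paper]]]]]
The span 'bright bright careful' is the AP node built by AP → Adj AP.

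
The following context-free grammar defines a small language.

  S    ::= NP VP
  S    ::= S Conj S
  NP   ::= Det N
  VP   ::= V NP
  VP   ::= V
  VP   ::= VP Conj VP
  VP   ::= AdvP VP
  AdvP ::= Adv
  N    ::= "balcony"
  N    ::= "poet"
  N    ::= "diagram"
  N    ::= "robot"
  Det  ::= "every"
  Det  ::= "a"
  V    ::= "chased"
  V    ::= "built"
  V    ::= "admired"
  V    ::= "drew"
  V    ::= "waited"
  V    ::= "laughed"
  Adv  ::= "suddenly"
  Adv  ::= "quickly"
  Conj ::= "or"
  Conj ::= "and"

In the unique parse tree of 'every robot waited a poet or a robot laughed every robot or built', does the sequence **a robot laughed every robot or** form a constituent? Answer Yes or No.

No

[S [S [NP [Det every] [N robot]] [VP [V waited] [NP [Det a] [N poet]]]] [Conj or] [S [NP [Det a] [N robot]] [VP [VP [V laughed] [NP [Det every] [N robot]]] [Conj or] [VP [V built]]]]]
The smallest constituent containing 'a robot laughed every robot or' is the S spanning 'a robot laughed every robot or built'; no single node in the tree dominates exactly the given words.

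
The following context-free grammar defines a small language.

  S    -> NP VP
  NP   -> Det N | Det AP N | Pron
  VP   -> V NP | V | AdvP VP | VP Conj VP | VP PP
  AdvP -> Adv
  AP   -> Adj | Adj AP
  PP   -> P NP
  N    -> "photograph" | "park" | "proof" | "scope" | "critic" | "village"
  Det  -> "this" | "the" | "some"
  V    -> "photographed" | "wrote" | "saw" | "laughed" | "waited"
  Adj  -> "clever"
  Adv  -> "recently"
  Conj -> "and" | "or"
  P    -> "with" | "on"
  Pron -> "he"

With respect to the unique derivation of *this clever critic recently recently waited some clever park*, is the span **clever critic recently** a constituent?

No

[S [NP [Det this] [AP [Adj clever]] [N critic]] [VP [AdvP [Adv recently]] [VP [AdvP [Adv recently]] [VP [V waited] [NP [Det some] [AP [Adj clever]] [N park]]]]]]
The smallest constituent containing 'clever critic recently' is the S spanning 'this clever critic recently recently waited some clever park'; no single node in the tree dominates exactly the given words.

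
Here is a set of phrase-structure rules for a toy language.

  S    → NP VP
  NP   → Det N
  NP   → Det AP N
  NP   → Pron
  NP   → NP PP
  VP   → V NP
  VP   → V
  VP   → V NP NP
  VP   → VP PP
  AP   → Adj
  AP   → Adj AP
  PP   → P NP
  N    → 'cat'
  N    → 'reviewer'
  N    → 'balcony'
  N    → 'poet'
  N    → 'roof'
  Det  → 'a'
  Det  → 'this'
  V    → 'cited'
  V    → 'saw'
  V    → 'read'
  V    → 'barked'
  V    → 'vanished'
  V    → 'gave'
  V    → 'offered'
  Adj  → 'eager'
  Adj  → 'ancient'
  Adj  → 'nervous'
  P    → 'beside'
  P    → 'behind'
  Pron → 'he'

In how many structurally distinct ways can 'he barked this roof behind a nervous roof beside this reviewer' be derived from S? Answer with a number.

5

Two of the 5 distinct bracketings:
[S [NP [Pron he]] [VP [V barked] [NP [NP [Det this] [N roof]] [PP [P behind] [NP [NP [Det a] [AP [Adj nervous]] [N roof]] [PP [P beside] [NP [Det this] [N reviewer]]]]]]]]
[S [NP [Pron he]] [VP [V barked] [NP [NP [NP [Det this] [N roof]] [PP [P behind] [NP [Det a] [AP [Adj nervous]] [N roof]]]] [PP [P beside] [NP [Det this] [N reviewer]]]]]]
The trees differ in how a recursive rule is bracketed over the same span.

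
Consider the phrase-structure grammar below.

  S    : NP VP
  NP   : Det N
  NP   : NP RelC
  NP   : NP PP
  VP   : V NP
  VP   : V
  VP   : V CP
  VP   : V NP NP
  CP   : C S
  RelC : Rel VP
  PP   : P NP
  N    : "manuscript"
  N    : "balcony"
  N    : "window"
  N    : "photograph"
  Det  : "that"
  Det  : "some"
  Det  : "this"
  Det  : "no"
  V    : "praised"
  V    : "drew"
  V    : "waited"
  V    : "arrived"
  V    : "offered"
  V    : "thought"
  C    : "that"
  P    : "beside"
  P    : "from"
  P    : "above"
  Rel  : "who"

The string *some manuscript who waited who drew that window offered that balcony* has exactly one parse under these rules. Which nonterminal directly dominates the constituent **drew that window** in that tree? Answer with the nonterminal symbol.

RelC

[S [NP [NP [NP [Det some] [N manuscript]] [RelC [Rel who] [VP [V waited]]]] [RelC [Rel who] [VP [V drew] [NP [Det that] [N window]]]]] [VP [V offered] [NP [Det that] [N balcony]]]]
The span 'drew that window' is the VP node built by VP → V NP.
Its mother is the RelC built by RelC → Rel VP.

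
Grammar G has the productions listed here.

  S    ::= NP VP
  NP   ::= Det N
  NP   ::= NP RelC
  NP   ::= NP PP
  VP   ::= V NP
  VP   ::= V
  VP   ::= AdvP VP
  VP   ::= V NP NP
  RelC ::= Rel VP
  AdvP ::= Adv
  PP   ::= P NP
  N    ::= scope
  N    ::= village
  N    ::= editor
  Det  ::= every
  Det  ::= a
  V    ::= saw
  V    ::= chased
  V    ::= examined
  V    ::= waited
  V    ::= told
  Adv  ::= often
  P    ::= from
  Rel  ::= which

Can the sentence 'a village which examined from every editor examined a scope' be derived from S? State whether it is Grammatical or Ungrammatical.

[S [NP [NP [NP [Det a] [N village]] [RelC [Rel which] [VP [V examined]]]] [PP [P from] [NP [Det every] [N editor]]]] [VP [V examined] [NP [Det a] [N scope]]]]
Each bracket corresponds to one application of a listed rule, so the string is derivable from S.

Grammatical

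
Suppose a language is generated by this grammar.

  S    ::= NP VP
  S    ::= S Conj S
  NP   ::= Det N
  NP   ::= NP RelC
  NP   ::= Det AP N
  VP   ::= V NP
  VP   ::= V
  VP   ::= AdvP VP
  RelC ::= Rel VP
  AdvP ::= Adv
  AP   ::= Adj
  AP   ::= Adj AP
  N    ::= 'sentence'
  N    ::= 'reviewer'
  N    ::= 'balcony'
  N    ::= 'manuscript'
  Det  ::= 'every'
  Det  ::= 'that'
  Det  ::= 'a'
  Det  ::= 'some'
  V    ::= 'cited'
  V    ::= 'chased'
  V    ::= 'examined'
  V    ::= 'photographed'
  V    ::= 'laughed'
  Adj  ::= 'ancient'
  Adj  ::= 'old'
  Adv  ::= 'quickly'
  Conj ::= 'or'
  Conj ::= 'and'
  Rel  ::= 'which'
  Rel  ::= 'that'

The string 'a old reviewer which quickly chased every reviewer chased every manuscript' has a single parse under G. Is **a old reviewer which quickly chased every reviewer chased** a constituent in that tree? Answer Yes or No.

No

[S [NP [NP [Det a] [AP [Adj old]] [N reviewer]] [RelC [Rel which] [VP [AdvP [Adv quickly]] [VP [V chased] [NP [Det every] [N reviewer]]]]]] [VP [V chased] [NP [Det every] [N manuscript]]]]
The smallest constituent containing 'a old reviewer which quickly chased every reviewer chased' is the S spanning 'a old reviewer which quickly chased every reviewer chased every manuscript'; no single node in the tree dominates exactly the given words.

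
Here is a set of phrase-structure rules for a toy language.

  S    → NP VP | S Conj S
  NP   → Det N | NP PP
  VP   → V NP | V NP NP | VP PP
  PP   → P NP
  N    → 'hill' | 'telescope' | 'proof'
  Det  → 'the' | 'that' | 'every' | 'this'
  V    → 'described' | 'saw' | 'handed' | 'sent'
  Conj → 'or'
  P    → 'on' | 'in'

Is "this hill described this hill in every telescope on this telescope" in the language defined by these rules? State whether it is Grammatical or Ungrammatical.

S
  NP
    Det: this
    N: hill
  VP
    V: described
    NP
      NP
        Det: this
        N: hill
      PP
        P: in
        NP
          NP
            Det: every
            N: telescope
          PP
            P: on
            NP
              Det: this
              N: telescope
The bracketing above is licensed at every node by one of the given productions, with S at the root.

Grammatical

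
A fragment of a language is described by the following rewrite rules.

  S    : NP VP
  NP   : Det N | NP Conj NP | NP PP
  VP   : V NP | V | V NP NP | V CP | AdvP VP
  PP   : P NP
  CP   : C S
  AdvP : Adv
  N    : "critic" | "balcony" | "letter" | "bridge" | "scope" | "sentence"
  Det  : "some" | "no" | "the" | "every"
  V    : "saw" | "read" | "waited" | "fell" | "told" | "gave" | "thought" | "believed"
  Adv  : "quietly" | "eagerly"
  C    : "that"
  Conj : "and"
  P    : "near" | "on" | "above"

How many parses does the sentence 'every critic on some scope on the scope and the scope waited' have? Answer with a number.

5

Two of the 5 distinct bracketings:
[S [NP [NP [NP [Det every] [N critic]] [PP [P on] [NP [NP [Det some] [N scope]] [PP [P on] [NP [Det the] [N scope]]]]]] [Conj and] [NP [Det the] [N scope]]] [VP [V waited]]]
[S [NP [NP [NP [NP [Det every] [N critic]] [PP [P on] [NP [Det some] [N scope]]]] [PP [P on] [NP [Det the] [N scope]]]] [Conj and] [NP [Det the] [N scope]]] [VP [V waited]]]
The trees differ in how a recursive rule is bracketed over the same span.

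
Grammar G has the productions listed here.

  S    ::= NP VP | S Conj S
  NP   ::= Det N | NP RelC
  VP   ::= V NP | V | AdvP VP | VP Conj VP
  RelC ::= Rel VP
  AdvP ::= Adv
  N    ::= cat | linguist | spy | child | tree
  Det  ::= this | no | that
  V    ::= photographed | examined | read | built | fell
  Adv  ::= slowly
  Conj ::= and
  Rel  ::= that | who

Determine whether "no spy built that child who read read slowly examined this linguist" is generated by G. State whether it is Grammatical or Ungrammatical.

Ungrammatical

For S → NP VP, the only prefix that parses as NP is 'no spy', but the remainder 'built that child who read read slowly examined this linguist' is not a VP under these rules. The alternative S rule S → S Conj S likewise has no satisfying split.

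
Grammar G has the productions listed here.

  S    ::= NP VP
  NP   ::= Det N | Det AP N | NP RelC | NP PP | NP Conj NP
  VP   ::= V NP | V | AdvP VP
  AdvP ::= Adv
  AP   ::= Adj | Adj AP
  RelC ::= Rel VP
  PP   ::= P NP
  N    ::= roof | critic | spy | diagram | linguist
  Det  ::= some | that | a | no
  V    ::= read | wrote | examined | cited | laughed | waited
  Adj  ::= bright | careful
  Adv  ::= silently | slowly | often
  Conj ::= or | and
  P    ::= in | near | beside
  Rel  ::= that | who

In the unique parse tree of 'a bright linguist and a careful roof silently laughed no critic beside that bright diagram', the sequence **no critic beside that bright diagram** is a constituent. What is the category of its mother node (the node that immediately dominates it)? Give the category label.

S
  NP
    NP
      Det: a
      AP
        Adj: bright
      N: linguist
    Conj: and
    NP
      Det: a
      AP
        Adj: careful
      N: roof
  VP
    AdvP
      Adv: silently
    VP
      V: laughed
      NP
        NP
          Det: no
          N: critic
        PP
          P: beside
          NP
            Det: that
            AP
              Adj: bright
            N: diagram
The span 'no critic beside that bright diagram' is the NP node built by NP → NP PP.
Its mother is the VP built by VP → V NP.

VP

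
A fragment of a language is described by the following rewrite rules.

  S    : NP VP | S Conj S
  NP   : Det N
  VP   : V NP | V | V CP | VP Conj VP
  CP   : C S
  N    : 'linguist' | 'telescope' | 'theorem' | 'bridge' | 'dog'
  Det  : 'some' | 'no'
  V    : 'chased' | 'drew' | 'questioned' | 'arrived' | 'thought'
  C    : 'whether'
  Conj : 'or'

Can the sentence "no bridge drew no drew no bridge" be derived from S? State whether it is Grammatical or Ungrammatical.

A Det word can never sit immediately before a V word in any string this grammar generates, so the substring 'no drew' rules out a derivation.

Ungrammatical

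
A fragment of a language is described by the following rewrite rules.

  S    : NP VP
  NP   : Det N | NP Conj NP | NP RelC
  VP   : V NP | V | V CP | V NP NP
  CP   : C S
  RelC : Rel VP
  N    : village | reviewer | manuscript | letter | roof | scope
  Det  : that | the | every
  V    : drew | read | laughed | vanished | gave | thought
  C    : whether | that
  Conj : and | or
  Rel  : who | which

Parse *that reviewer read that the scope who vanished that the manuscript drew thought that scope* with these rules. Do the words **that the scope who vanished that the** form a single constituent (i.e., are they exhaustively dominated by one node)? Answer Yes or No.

[S [NP [Det that] [N reviewer]] [VP [V read] [CP [C that] [S [NP [NP [Det the] [N scope]] [RelC [Rel who] [VP [V vanished] [CP [C that] [S [NP [Det the] [N manuscript]] [VP [V drew]]]]]]] [VP [V thought] [NP [Det that] [N scope]]]]]]]
The smallest constituent containing 'that the scope who vanished that the' is the CP spanning 'that the scope who vanished that the manuscript drew thought that scope'; no single node in the tree dominates exactly the given words.

No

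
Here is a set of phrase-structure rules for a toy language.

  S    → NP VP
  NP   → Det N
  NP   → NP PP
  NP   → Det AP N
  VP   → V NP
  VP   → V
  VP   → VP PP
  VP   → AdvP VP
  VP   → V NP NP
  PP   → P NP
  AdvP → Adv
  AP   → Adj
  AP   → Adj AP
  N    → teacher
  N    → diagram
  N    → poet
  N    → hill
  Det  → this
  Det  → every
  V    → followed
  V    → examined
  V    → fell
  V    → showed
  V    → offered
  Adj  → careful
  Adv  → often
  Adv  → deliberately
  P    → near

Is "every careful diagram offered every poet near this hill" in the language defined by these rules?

Grammatical

S
  NP
    Det: every
    AP
      Adj: careful
    N: diagram
  VP
    V: offered
    NP
      NP
        Det: every
        N: poet
      PP
        P: near
        NP
          Det: this
          N: hill
Each bracket corresponds to one application of a listed rule, so the string is derivable from S.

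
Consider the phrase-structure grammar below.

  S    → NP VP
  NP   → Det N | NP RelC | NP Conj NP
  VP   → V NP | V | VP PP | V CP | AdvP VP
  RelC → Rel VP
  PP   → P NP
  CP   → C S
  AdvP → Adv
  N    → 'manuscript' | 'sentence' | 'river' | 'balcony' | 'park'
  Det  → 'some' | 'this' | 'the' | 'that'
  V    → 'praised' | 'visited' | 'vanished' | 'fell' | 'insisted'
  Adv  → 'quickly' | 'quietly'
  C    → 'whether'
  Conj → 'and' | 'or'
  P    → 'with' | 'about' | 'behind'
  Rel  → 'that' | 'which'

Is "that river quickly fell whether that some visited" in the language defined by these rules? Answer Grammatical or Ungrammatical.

Ungrammatical

A Det/Rel word can never sit immediately before a Det word in any string this grammar generates, so the substring 'that some' rules out a derivation.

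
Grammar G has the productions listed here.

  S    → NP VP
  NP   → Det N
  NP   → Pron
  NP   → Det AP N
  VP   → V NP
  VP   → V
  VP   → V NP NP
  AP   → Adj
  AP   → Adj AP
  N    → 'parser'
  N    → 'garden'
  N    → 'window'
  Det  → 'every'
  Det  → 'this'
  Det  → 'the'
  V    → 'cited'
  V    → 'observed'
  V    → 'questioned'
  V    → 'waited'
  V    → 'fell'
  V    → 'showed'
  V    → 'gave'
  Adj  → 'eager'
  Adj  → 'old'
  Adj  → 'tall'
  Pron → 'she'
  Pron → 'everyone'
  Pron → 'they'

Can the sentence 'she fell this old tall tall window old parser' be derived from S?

Ungrammatical

An N word can never sit immediately before an Adj word in any string this grammar generates, so the substring 'window old' rules out a derivation.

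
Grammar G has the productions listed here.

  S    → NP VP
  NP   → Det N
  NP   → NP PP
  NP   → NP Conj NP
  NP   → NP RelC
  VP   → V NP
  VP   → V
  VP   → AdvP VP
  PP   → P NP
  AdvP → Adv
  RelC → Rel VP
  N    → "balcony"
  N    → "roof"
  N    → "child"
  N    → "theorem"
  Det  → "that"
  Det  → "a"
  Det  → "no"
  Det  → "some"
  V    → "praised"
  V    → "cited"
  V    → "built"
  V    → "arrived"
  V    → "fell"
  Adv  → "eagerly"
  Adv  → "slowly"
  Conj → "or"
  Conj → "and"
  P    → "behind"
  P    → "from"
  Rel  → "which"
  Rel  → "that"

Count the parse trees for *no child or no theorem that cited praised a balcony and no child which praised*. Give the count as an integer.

4

Two of the 4 distinct bracketings:
[S [NP [NP [Det no] [N child]] [Conj or] [NP [NP [Det no] [N theorem]] [RelC [Rel that] [VP [V cited]]]]] [VP [V praised] [NP [NP [Det a] [N balcony]] [Conj and] [NP [NP [Det no] [N child]] [RelC [Rel which] [VP [V praised]]]]]]]
[S [NP [NP [Det no] [N child]] [Conj or] [NP [NP [Det no] [N theorem]] [RelC [Rel that] [VP [V cited]]]]] [VP [V praised] [NP [NP [NP [Det a] [N balcony]] [Conj and] [NP [Det no] [N child]]] [RelC [Rel which] [VP [V praised]]]]]]
The trees differ in how a recursive rule is bracketed over the same span.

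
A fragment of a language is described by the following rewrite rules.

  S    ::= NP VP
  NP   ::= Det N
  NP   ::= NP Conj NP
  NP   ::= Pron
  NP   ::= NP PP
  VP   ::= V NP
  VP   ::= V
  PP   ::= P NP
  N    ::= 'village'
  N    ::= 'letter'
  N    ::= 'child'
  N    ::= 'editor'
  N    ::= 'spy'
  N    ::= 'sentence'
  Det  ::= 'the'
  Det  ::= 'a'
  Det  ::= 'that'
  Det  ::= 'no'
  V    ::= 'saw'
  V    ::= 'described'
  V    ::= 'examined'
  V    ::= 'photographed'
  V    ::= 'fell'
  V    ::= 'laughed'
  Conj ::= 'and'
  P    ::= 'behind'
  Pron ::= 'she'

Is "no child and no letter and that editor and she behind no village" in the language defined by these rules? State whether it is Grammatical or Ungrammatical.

Ungrammatical

For S → NP VP, every NP-prefix leaves a non-VP remainder: after 'no child' the remainder is not a VP; after 'no child and no letter' the remainder is not a VP; after 'no child and no letter and that editor' the remainder is not a VP (and 1 more).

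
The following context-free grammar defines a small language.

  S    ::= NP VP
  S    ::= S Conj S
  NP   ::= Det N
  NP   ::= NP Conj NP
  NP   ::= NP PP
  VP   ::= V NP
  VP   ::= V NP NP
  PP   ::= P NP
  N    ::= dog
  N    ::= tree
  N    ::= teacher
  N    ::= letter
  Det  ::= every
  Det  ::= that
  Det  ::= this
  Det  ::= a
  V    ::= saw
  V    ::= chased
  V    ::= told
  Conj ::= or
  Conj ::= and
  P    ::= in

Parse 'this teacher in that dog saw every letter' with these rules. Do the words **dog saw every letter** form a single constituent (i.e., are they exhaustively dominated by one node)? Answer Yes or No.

[S [NP [NP [Det this] [N teacher]] [PP [P in] [NP [Det that] [N dog]]]] [VP [V saw] [NP [Det every] [N letter]]]]
The smallest constituent containing 'dog saw every letter' is the S spanning 'this teacher in that dog saw every letter'; no single node in the tree dominates exactly the given words.

No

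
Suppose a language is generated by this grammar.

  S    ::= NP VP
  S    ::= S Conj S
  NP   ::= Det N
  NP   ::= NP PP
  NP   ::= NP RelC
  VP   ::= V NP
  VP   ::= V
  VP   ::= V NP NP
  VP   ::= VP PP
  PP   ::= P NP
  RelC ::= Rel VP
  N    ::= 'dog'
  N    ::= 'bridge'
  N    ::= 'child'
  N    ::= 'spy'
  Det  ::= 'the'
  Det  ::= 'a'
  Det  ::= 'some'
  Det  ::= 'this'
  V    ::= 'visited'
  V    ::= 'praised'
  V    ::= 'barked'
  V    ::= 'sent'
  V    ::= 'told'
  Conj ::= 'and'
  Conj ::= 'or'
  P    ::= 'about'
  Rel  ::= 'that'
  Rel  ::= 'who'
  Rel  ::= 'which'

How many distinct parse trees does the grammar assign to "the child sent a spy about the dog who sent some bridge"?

5

Two of the 5 distinct bracketings:
[S [NP [Det the] [N child]] [VP [V sent] [NP [NP [Det a] [N spy]] [PP [P about] [NP [NP [Det the] [N dog]] [RelC [Rel who] [VP [V sent] [NP [Det some] [N bridge]]]]]]]]]
[S [NP [Det the] [N child]] [VP [V sent] [NP [NP [NP [Det a] [N spy]] [PP [P about] [NP [Det the] [N dog]]]] [RelC [Rel who] [VP [V sent] [NP [Det some] [N bridge]]]]]]]
The trees differ in how a recursive rule is bracketed over the same span.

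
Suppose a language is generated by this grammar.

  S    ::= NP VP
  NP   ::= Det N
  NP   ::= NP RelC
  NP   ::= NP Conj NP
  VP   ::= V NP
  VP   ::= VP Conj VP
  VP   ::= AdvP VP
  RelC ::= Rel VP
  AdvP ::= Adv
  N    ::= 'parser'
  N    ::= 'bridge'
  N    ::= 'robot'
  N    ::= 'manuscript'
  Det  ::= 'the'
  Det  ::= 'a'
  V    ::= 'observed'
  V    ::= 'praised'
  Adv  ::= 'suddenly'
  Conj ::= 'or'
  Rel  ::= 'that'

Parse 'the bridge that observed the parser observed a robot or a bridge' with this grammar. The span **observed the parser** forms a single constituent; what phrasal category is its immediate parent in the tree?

S
  NP
    NP
      Det: the
      N: bridge
    RelC
      Rel: that
      VP
        V: observed
        NP
          Det: the
          N: parser
  VP
    V: observed
    NP
      NP
        Det: a
        N: robot
      Conj: or
      NP
        Det: a
        N: bridge
The span 'observed the parser' is the VP node built by VP → V NP.
Its mother is the RelC built by RelC → Rel VP.

RelC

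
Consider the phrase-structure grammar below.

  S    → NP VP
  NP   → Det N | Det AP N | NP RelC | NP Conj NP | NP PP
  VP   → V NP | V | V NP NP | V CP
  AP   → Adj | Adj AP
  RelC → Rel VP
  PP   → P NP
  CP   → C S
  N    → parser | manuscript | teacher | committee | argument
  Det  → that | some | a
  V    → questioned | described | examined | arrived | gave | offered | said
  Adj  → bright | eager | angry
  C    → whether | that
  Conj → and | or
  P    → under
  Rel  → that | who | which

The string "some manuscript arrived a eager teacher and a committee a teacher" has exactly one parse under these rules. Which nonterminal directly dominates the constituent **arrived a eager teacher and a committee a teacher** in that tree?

[S [NP [Det some] [N manuscript]] [VP [V arrived] [NP [NP [Det a] [AP [Adj eager]] [N teacher]] [Conj and] [NP [Det a] [N committee]]] [NP [Det a] [N teacher]]]]
The span 'arrived a eager teacher and a committee a teacher' is the VP node built by VP → V NP NP.
Its mother is the S built by S → NP VP.

S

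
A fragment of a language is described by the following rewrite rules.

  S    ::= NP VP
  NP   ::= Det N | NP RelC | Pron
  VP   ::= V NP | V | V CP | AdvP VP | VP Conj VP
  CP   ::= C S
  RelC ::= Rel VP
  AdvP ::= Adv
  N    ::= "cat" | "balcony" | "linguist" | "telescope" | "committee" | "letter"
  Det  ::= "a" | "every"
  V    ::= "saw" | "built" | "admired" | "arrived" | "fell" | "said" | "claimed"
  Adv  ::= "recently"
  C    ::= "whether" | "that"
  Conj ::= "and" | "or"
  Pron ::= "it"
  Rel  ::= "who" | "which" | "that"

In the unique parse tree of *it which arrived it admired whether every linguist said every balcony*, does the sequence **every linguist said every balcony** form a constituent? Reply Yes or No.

Yes

[S [NP [NP [Pron it]] [RelC [Rel which] [VP [V arrived] [NP [Pron it]]]]] [VP [V admired] [CP [C whether] [S [NP [Det every] [N linguist]] [VP [V said] [NP [Det every] [N balcony]]]]]]]
The words 'every linguist said every balcony' are exhaustively dominated by a single S node (built by S → NP VP), so they form a constituent.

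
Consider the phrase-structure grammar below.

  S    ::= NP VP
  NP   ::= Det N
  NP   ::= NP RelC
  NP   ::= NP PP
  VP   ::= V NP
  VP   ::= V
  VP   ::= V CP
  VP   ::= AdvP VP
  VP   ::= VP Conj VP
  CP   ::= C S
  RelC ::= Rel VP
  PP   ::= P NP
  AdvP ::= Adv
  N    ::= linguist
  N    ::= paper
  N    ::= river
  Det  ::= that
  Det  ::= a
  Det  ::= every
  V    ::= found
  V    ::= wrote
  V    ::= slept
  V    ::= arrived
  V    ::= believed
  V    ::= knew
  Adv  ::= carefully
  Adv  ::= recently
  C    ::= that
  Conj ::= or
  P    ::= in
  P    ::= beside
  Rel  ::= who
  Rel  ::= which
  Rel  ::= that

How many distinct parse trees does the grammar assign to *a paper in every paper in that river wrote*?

2

The two bracketings:
[S [NP [NP [Det a] [N paper]] [PP [P in] [NP [NP [Det every] [N paper]] [PP [P in] [NP [Det that] [N river]]]]]] [VP [V wrote]]]
[S [NP [NP [NP [Det a] [N paper]] [PP [P in] [NP [Det every] [N paper]]]] [PP [P in] [NP [Det that] [N river]]]] [VP [V wrote]]]
The trees differ in how a recursive rule is bracketed over the same span.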